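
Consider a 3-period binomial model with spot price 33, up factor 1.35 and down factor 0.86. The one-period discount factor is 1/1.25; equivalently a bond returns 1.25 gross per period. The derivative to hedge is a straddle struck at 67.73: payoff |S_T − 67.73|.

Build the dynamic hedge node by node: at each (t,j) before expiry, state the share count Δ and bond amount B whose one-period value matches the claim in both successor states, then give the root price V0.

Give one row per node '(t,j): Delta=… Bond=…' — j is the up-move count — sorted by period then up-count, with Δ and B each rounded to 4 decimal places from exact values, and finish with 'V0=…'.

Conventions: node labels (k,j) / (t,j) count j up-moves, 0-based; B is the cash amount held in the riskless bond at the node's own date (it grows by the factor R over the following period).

(0,0): Delta=-0.3249 Bond=19.3506
(1,0): Delta=-1.0000 Bond=43.3472
(1,1): Delta=-0.2146 Bond=19.2757
(2,0): Delta=-1.0000 Bond=54.1840
(2,1): Delta=-1.0000 Bond=54.1840
(2,2): Delta=-0.0864 Bond=16.3795
V0=8.6284

No-arbitrage ⇒ martingale measure with p* = (R−d)/(u−d) = 0.7959.
Terminal payoffs: V(3,0)=46.7402, V(3,1)=34.7808, V(3,2)=16.0074, V(3,3)=13.4624
Node (2,0) S=24.4068: V=(p*·34.7808+(1−p*)·46.7402)/1.25=29.7772; Δ=(34.7808−46.7402)/(32.9492−20.9898)=-1.0000; B=V−Δ·S=54.1840
Node (2,1) S=38.3130: V=(p*·16.0074+(1−p*)·34.7808)/1.25=15.8710; Δ=(16.0074−34.7808)/(51.7226−32.9492)=-1.0000; B=V−Δ·S=54.1840
Node (2,2) S=60.1425: V=(p*·13.4624+(1−p*)·16.0074)/1.25=11.1854; Δ=(13.4624−16.0074)/(81.1924−51.7226)=-0.0864; B=V−Δ·S=16.3795
Node (1,0) S=28.3800: V=(p*·15.8710+(1−p*)·29.7772)/1.25=14.9672; Δ=(15.8710−29.7772)/(38.3130−24.4068)=-1.0000; B=V−Δ·S=43.3472
Node (1,1) S=44.5500: V=(p*·11.1854+(1−p*)·15.8710)/1.25=9.7133; Δ=(11.1854−15.8710)/(60.1425−38.3130)=-0.2146; B=V−Δ·S=19.2757
Node (0,0) S=33.0000: V=(p*·9.7133+(1−p*)·14.9672)/1.25=8.6284; Δ=(9.7133−14.9672)/(44.5500−28.3800)=-0.3249; B=V−Δ·S=19.3506
As a check, the time-0 holding Δ(0,0)·S0 + B(0,0) comes to 8.6284 — exactly V0.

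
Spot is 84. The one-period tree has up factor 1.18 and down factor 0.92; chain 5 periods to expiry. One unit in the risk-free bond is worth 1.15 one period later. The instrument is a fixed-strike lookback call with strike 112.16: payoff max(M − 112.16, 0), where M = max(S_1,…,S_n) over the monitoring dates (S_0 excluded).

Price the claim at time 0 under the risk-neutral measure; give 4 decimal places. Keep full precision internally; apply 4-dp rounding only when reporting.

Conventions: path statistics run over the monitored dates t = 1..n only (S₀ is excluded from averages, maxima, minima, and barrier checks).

price = 29.0773

Set p* = 0.8846 (from d < R < u); the path-dependent value is the discounted p*-expectation over all price paths.
Enumerate all 2^5 = 32 price paths (U = up ×1.18, D = down ×0.92); each path with k up-moves has probability p*^k·(1−p*)^(5−k).
DDDDD: M=77.2800, payoff=0.0000, prob=0.000020
UDDDD: M=99.1200, payoff=0.0000, prob=0.000157
DUDDD: M=91.1904, payoff=0.0000, prob=0.000157
UUDDD: M=116.9616, payoff=4.8016, prob=0.001202
DDUDD: M=83.8952, payoff=0.0000, prob=0.000157
UDUDD: M=107.6047, payoff=0.0000, prob=0.001202
DUUDD: M=107.6047, payoff=0.0000, prob=0.001202
UUUDD: M=138.0147, payoff=25.8547, prob=0.009216
DDDUD: M=77.2800, payoff=0.0000, prob=0.000157
UDDUD: M=99.1200, payoff=0.0000, prob=0.001202
DUDUD: M=98.9963, payoff=0.0000, prob=0.001202
UUDUD: M=126.9735, payoff=14.8135, prob=0.009216
DDUUD: M=98.9963, payoff=0.0000, prob=0.001202
UDUUD: M=126.9735, payoff=14.8135, prob=0.009216
DUUUD: M=126.9735, payoff=14.8135, prob=0.009216
UUUUD: M=162.8573, payoff=50.6973, prob=0.070659
DDDDU: M=77.2800, payoff=0.0000, prob=0.000157
UDDDU: M=99.1200, payoff=0.0000, prob=0.001202
DUDDU: M=91.1904, payoff=0.0000, prob=0.001202
UUDDU: M=116.9616, payoff=4.8016, prob=0.009216
DDUDU: M=91.0766, payoff=0.0000, prob=0.001202
UDUDU: M=116.8156, payoff=4.6556, prob=0.009216
DUUDU: M=116.8156, payoff=4.6556, prob=0.009216
UUUDU: M=149.8287, payoff=37.6687, prob=0.070659
DDDUU: M=91.0766, payoff=0.0000, prob=0.001202
UDDUU: M=116.8156, payoff=4.6556, prob=0.009216
DUDUU: M=116.8156, payoff=4.6556, prob=0.009216
UUDUU: M=149.8287, payoff=37.6687, prob=0.070659
DDUUU: M=116.8156, payoff=4.6556, prob=0.009216
UDUUU: M=149.8287, payoff=37.6687, prob=0.070659
DUUUU: M=149.8287, payoff=37.6687, prob=0.070659
UUUUU: M=192.1717, payoff=80.0117, prob=0.541717
Price = Σ prob·payoff / R^5 = 58.484813 / 2.011357 = 29.0773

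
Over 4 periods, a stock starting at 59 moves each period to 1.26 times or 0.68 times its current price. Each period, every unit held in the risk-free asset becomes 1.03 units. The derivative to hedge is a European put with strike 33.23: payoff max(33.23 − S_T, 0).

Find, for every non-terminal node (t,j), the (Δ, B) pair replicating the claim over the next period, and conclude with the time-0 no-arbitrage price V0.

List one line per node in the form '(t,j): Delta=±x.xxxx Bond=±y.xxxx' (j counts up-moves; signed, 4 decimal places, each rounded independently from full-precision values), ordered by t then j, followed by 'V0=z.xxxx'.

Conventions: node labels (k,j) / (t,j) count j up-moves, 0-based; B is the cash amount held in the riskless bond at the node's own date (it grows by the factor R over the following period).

(0,0): Delta=-0.0930 Bond=7.2563
(1,0): Delta=-0.2596 Bond=14.1591
(1,1): Delta=-0.0339 Bond=3.0810
(2,0): Delta=-0.6267 Bond=24.5988
(2,1): Delta=-0.1294 Bond=8.0026
(2,2): Delta=0.0000 Bond=0.0000
(3,0): Delta=-1.0000 Bond=32.2621
(3,1): Delta=-0.4943 Bond=20.7858
(3,2): Delta=0.0000 Bond=0.0000
(3,3): Delta=0.0000 Bond=0.0000
V0=1.7709

Arbitrage-free pricing uses the up-move probability p* = (R−d)/(u−d) = 0.6034, discounting each step at R = 1.03.
Payoffs at expiry: V(4,0)=20.6150, V(4,1)=9.8551, V(4,2)=0.0000, V(4,3)=0.0000, V(4,4)=0.0000
(3,0): S=18.5515. Δ = (V_up−V_dn)/(S_up−S_dn) = (9.8551−20.6150)/(23.3749−12.6150) = -1.0000. V = [p*·9.8551 + (1−p*)·20.6150]/1.03 = 13.7106. B = V − Δ·S = 32.2621.
(3,1): S=34.3748. Δ = (V_up−V_dn)/(S_up−S_dn) = (0.0000−9.8551)/(43.3123−23.3749) = -0.4943. V = [p*·0.0000 + (1−p*)·9.8551]/1.03 = 3.7942. B = V − Δ·S = 20.7858.
(3,2): S=63.6945. Δ = (V_up−V_dn)/(S_up−S_dn) = (0.0000−0.0000)/(80.2551−43.3123) = 0.0000. V = [p*·0.0000 + (1−p*)·0.0000]/1.03 = 0.0000. B = V − Δ·S = 0.0000.
(3,3): S=118.0222. Δ = (V_up−V_dn)/(S_up−S_dn) = (0.0000−0.0000)/(148.7080−80.2551) = 0.0000. V = [p*·0.0000 + (1−p*)·0.0000]/1.03 = 0.0000. B = V − Δ·S = 0.0000.
(2,0): S=27.2816. Δ = (V_up−V_dn)/(S_up−S_dn) = (3.7942−13.7106)/(34.3748−18.5515) = -0.6267. V = [p*·3.7942 + (1−p*)·13.7106]/1.03 = 7.5016. B = V − Δ·S = 24.5988.
(2,1): S=50.5512. Δ = (V_up−V_dn)/(S_up−S_dn) = (0.0000−3.7942)/(63.6945−34.3748) = -0.1294. V = [p*·0.0000 + (1−p*)·3.7942]/1.03 = 1.4608. B = V − Δ·S = 8.0026.
(2,2): S=93.6684. Δ = (V_up−V_dn)/(S_up−S_dn) = (0.0000−0.0000)/(118.0222−63.6945) = 0.0000. V = [p*·0.0000 + (1−p*)·0.0000]/1.03 = 0.0000. B = V − Δ·S = 0.0000.
(1,0): S=40.1200. Δ = (V_up−V_dn)/(S_up−S_dn) = (1.4608−7.5016)/(50.5512−27.2816) = -0.2596. V = [p*·1.4608 + (1−p*)·7.5016]/1.03 = 3.7439. B = V − Δ·S = 14.1591.
(1,1): S=74.3400. Δ = (V_up−V_dn)/(S_up−S_dn) = (0.0000−1.4608)/(93.6684−50.5512) = -0.0339. V = [p*·0.0000 + (1−p*)·1.4608]/1.03 = 0.5624. B = V − Δ·S = 3.0810.
(0,0): S=59.0000. Δ = (V_up−V_dn)/(S_up−S_dn) = (0.5624−3.7439)/(74.3400−40.1200) = -0.0930. V = [p*·0.5624 + (1−p*)·3.7439]/1.03 = 1.7709. B = V − Δ·S = 7.2563.
Sanity check at the root: Δ(0,0)·S0 + B(0,0) reproduces V0 = 1.7709.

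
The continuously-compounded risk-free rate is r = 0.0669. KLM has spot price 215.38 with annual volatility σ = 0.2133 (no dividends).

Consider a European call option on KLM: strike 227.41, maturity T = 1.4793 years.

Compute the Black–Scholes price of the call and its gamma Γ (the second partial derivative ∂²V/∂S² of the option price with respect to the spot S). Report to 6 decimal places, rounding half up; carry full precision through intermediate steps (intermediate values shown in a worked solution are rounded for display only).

price = 26.761747
Γ = 0.006822

σ√T = 0.2133·√1.4793 = 0.259429
d₁ = (ln(S/K) + (r+σ²/2)T) / (σ√T) = (ln(215.38/227.41) + (0.0669+0.2133²/2)·1.4793) / 0.259429 = (-0.054351 + 0.132617) / 0.259429 = 0.301686
d₂ = d₁ − σ√T = 0.301686 − 0.259429 = 0.042257
e^{−rT} = 0.905774
N(d₁) = 0.618554,  N(d₂) = 0.516853
Call price V = S·N(d₁) − K·e^{−rT}·N(d₂) = 133.224258 − 106.462511 = 26.761747
φ(d₁) = (1/√(2π))·e^{−d₁²/2} = 0.381194
Γ = φ(d₁) / (S·σ·√T) = 0.006822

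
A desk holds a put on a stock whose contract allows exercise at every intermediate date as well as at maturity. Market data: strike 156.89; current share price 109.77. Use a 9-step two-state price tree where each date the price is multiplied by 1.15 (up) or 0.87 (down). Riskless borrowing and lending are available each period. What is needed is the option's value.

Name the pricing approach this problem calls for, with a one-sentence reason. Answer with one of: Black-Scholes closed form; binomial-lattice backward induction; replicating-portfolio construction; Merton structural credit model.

Key observation: the put (strike 156.89 on spot 109.77) is American-style on a 9-step discrete price model, so the early-exercise decision at every node requires stepwise backward valuation — a closed form cannot price the exercise right.

framework: binomial-lattice backward induction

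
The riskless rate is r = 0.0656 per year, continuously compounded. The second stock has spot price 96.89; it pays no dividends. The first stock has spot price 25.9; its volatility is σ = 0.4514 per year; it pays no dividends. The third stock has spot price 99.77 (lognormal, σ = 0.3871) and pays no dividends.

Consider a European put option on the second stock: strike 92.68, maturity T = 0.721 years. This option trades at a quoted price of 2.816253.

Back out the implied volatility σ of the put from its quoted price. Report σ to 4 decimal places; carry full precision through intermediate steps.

sigma = 0.1964

At σ = 0.1964 the Black–Scholes value reproduces the quote:
σ√T = 0.1964·√0.721 = 0.166767
d₁ = (ln(S/K) + (r+σ²/2)T) / (σ√T) = (ln(96.89/92.68) + (0.0656+0.1964²/2)·0.721) / 0.166767 = (0.044424 + 0.061203) / 0.166767 = 0.633381
d₂ = d₁ − σ√T = 0.633381 − 0.166767 = 0.466614
e^{−rT} = 0.953804
N(−d₁) = 0.263243,  N(−d₂) = 0.320388
V = K·e^{−rT}·N(−d₂) − S·N(−d₁) = 28.321820 − 25.505567 = 2.816253 (equal to the quote); since ∂V/∂σ > 0 for all σ, the implied volatility is unique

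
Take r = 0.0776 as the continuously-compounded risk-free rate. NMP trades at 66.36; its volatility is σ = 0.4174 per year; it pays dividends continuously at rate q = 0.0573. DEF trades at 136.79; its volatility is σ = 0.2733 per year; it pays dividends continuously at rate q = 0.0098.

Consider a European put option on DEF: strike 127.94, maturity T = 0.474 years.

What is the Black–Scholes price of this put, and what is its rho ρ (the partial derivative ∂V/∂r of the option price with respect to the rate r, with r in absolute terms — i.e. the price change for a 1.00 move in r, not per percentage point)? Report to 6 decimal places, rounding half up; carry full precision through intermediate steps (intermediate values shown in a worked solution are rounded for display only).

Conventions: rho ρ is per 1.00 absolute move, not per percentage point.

σ√T = 0.2733·√0.474 = 0.188161
d₁ = (ln(S/K) + (r−q+σ²/2)T) / (σ√T) = (ln(136.79/127.94) + (0.0776−0.0098+0.2733²/2)·0.474) / 0.188161 = (0.066885 + 0.049839) / 0.188161 = 0.620347
d₂ = d₁ − σ√T = 0.620347 − 0.188161 = 0.432186
e^{−rT} = 0.963886
e^{−qT} = 0.995366
N(−d₁) = 0.267515,  N(−d₂) = 0.332803
Put price V = K·e^{−rT}·N(−d₂) − S·e^{−qT}·N(−d₁) = 41.041112 − 36.423739 = 4.617373
ρ = −K·T·e^{−rT}·N(−d₂) = -19.453487

price = 4.617373
ρ = -19.453487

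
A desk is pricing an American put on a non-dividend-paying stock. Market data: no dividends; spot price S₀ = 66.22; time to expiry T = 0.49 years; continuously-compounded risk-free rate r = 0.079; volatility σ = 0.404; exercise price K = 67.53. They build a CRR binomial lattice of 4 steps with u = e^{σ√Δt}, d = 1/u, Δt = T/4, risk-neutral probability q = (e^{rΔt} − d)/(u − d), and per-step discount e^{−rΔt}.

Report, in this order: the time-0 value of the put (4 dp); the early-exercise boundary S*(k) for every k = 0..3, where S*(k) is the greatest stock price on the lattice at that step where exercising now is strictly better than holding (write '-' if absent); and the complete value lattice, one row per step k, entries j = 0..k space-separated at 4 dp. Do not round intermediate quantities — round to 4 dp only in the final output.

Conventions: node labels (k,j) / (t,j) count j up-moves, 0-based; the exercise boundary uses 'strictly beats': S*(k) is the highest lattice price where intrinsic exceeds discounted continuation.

Δt=0.12250  u=1.15189  d=0.86814  q=0.49898  discount=0.99037
step 4 (expiry): payoffs max(K−S,0) = 29.9158 17.6219 1.3100 0.0000 0.0000
step 3: (k=3,j=0): S=43.3273, K−S=24.2027, hold=23.5523 ⇒ V=24.2027 exercise | (k=3,j=1): S=57.4884, K−S=10.0416, hold=9.3913 ⇒ V=10.0416 exercise | (k=3,j=2): S=76.2778, K−S=0.0000, hold=0.6500 ⇒ V=0.6500 continue | (k=3,j=3): S=101.2085, K−S=0.0000, hold=0.0000 ⇒ V=0.0000 continue  boundary S*=57.4884
step 2: (k=2,j=0): S=49.9081, K−S=17.6219, hold=16.9716 ⇒ V=17.6219 exercise | (k=2,j=1): S=66.2200, K−S=1.3100, hold=5.3038 ⇒ V=5.3038 continue | (k=2,j=2): S=87.8633, K−S=0.0000, hold=0.3225 ⇒ V=0.3225 continue  boundary S*=49.9081
step 1: (k=1,j=0): S=57.4884, K−S=10.0416, hold=11.3649 ⇒ V=11.3649 continue | (k=1,j=1): S=76.2778, K−S=0.0000, hold=2.7911 ⇒ V=2.7911 continue  boundary S*=-
step 0: (k=0,j=0): S=66.2200, K−S=1.3100, hold=7.0185 ⇒ V=7.0185 continue  boundary S*=-

price = 7.0185
boundary = - - 49.9081 57.4884
tree:
7.0185
11.3649 2.7911
17.6219 5.3038 0.3225
24.2027 10.0416 0.6500 0.0000
29.9158 17.6219 1.3100 0.0000 0.0000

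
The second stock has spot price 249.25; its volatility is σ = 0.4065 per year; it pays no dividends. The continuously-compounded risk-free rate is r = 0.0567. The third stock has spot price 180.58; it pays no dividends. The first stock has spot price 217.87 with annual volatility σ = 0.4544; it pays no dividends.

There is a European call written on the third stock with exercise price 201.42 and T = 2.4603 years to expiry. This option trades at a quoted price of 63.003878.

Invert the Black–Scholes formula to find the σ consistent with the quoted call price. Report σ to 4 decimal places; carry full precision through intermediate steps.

At σ = 0.5589 the Black–Scholes value reproduces the quote:
σ√T = 0.5589·√2.4603 = 0.876654
d₁ = (ln(S/K) + (r+σ²/2)T) / (σ√T) = (ln(180.58/201.42) + (0.0567+0.5589²/2)·2.4603) / 0.876654 = (-0.109218 + 0.523760) / 0.876654 = 0.472868
d₂ = d₁ − σ√T = 0.472868 − 0.876654 = -0.403786
e^{−rT} = 0.869794
N(d₁) = 0.681846,  N(d₂) = 0.343185
V = S·N(d₁) − K·e^{−rT}·N(d₂) = 123.127813 − 60.123935 = 63.003878 (the observed quote) — the price is monotone increasing in volatility, hence this σ is the only solution

sigma = 0.5589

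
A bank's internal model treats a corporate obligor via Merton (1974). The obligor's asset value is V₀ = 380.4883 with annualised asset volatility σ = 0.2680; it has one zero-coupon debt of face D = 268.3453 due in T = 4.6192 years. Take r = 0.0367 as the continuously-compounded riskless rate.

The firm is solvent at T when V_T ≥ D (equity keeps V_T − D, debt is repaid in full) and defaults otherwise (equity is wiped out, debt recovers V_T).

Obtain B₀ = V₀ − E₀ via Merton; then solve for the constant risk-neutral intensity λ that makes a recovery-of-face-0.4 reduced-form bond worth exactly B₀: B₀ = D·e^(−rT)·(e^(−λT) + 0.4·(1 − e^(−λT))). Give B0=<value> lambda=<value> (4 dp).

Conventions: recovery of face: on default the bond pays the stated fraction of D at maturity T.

B0=209.9610 lambda=0.0281

Work the structural quantities from V₀ = 380.4883 against face 268.3453:
d₁ = [ln(V₀/D) + (r + σ²/2)T] / (σ√T)
   = [ln(380.4883/268.3453) + (0.0367 + 0.5·0.2680²)·4.6192] / (0.2680·√4.6192)
   = [0.349181 + 0.335409] / 0.575994 = 1.188536
d₂ = d₁ − σ√T = 1.188536 − 0.575994 = 0.612542
N(d₁) = 0.882689,  N(d₂) = 0.729910,  e^(−rT) = 0.844066
E₀ = V₀·N(d₁) − D·e^(−rT)·N(d₂)
   = 380.4883·0.882689 − 268.3453·0.844066·0.729910 = 170.527271
B₀ = V₀ − E₀ = 380.4883 − 170.527271 = 209.961029
e^(−λT) = (B₀·e^(rT)/D − 0.4)/(1 − 0.4) = (209.9610·1.184742/268.3453 − 0.4)/0.6 = 0.87829250
λ = −ln(0.87829250)/4.6192 = 0.028095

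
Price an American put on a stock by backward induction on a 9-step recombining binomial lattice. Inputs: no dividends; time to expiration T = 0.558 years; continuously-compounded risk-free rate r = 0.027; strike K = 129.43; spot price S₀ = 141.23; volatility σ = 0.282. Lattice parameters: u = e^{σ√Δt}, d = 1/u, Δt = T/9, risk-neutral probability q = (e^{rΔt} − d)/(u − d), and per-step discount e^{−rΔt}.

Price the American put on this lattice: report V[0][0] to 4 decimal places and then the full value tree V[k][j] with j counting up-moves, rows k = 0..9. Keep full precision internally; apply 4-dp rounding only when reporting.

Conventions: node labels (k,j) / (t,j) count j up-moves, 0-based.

price = 5.6977
tree:
5.6977
8.4639 2.8878
12.2379 4.6326 1.1130
17.1462 7.2593 1.9619 0.2486
23.1618 11.0517 3.4051 0.4924 0.0000
30.0150 16.2311 5.7919 0.9756 0.0000 0.0000
36.7563 22.7835 9.5845 1.9326 0.0000 0.0000 0.0000
43.0404 30.0150 15.2441 3.8286 0.0000 0.0000 0.0000 0.0000
48.8983 36.7563 22.7835 7.5848 0.0000 0.0000 0.0000 0.0000 0.0000
54.3591 43.0404 30.0150 15.0258 0.0000 0.0000 0.0000 0.0000 0.0000 0.0000

Δt=0.06200  u=1.07274  d=0.93219  q=0.49437  discount=0.99833
step 9 (expiry): payoffs max(K−S,0) = 54.3591 43.0404 30.0150 15.0258 0.0000 0.0000 0.0000 0.0000 0.0000 0.0000
k=8: (k=8,j=0): S=80.5317, K−S=48.8983, hold=48.6819 ⇒ V=48.8983 exercise | (k=8,j=1): S=92.6737, K−S=36.7563, hold=36.5398 ⇒ V=36.7563 exercise | (k=8,j=2): S=106.6465, K−S=22.7835, hold=22.5670 ⇒ V=22.7835 exercise | (k=8,j=3): S=122.7261, K−S=6.7039, hold=7.5848 ⇒ V=7.5848 continue | (k=8,j=4): S=141.2300, K−S=0.0000, hold=0.0000 ⇒ V=0.0000 continue | (k=8,j=5): S=162.5238, K−S=0.0000, hold=0.0000 ⇒ V=0.0000 continue | (k=8,j=6): S=187.0282, K−S=0.0000, hold=0.0000 ⇒ V=0.0000 continue | (k=8,j=7): S=215.2272, K−S=0.0000, hold=0.0000 ⇒ V=0.0000 continue | (k=8,j=8): S=247.6779, K−S=0.0000, hold=0.0000 ⇒ V=0.0000 continue
k=7: (k=7,j=0): S=86.3896, K−S=43.0404, hold=42.8239 ⇒ V=43.0404 exercise | (k=7,j=1): S=99.4150, K−S=30.0150, hold=29.7986 ⇒ V=30.0150 exercise | (k=7,j=2): S=114.4042, K−S=15.0258, hold=15.2441 ⇒ V=15.2441 continue | (k=7,j=3): S=131.6534, K−S=0.0000, hold=3.8286 ⇒ V=3.8286 continue | (k=7,j=4): S=151.5033, K−S=0.0000, hold=0.0000 ⇒ V=0.0000 continue | (k=7,j=5): S=174.3460, K−S=0.0000, hold=0.0000 ⇒ V=0.0000 continue | (k=7,j=6): S=200.6329, K−S=0.0000, hold=0.0000 ⇒ V=0.0000 continue | (k=7,j=7): S=230.8832, K−S=0.0000, hold=0.0000 ⇒ V=0.0000 continue
k=6: (k=6,j=0): S=92.6737, K−S=36.7563, hold=36.5398 ⇒ V=36.7563 exercise | (k=6,j=1): S=106.6465, K−S=22.7835, hold=22.6747 ⇒ V=22.7835 exercise | (k=6,j=2): S=122.7261, K−S=6.7039, hold=9.5845 ⇒ V=9.5845 continue | (k=6,j=3): S=141.2300, K−S=0.0000, hold=1.9326 ⇒ V=1.9326 continue | (k=6,j=4): S=162.5238, K−S=0.0000, hold=0.0000 ⇒ V=0.0000 continue | (k=6,j=5): S=187.0282, K−S=0.0000, hold=0.0000 ⇒ V=0.0000 continue | (k=6,j=6): S=215.2272, K−S=0.0000, hold=0.0000 ⇒ V=0.0000 continue
k=5: (k=5,j=0): S=99.4150, K−S=30.0150, hold=29.7986 ⇒ V=30.0150 exercise | (k=5,j=1): S=114.4042, K−S=15.0258, hold=16.2311 ⇒ V=16.2311 continue | (k=5,j=2): S=131.6534, K−S=0.0000, hold=5.7919 ⇒ V=5.7919 continue | (k=5,j=3): S=151.5033, K−S=0.0000, hold=0.9756 ⇒ V=0.9756 continue | (k=5,j=4): S=174.3460, K−S=0.0000, hold=0.0000 ⇒ V=0.0000 continue | (k=5,j=5): S=200.6329, K−S=0.0000, hold=0.0000 ⇒ V=0.0000 continue
k=4: (k=4,j=0): S=106.6465, K−S=22.7835, hold=23.1618 ⇒ V=23.1618 continue | (k=4,j=1): S=122.7261, K−S=6.7039, hold=11.0517 ⇒ V=11.0517 continue | (k=4,j=2): S=141.2300, K−S=0.0000, hold=3.4051 ⇒ V=3.4051 continue | (k=4,j=3): S=162.5238, K−S=0.0000, hold=0.4924 ⇒ V=0.4924 continue | (k=4,j=4): S=187.0282, K−S=0.0000, hold=0.0000 ⇒ V=0.0000 continue
k=3: (k=3,j=0): S=114.4042, K−S=15.0258, hold=17.1462 ⇒ V=17.1462 continue | (k=3,j=1): S=131.6534, K−S=0.0000, hold=7.2593 ⇒ V=7.2593 continue | (k=3,j=2): S=151.5033, K−S=0.0000, hold=1.9619 ⇒ V=1.9619 continue | (k=3,j=3): S=174.3460, K−S=0.0000, hold=0.2486 ⇒ V=0.2486 continue
k=2: (k=2,j=0): S=122.7261, K−S=6.7039, hold=12.2379 ⇒ V=12.2379 continue | (k=2,j=1): S=141.2300, K−S=0.0000, hold=4.6326 ⇒ V=4.6326 continue | (k=2,j=2): S=162.5238, K−S=0.0000, hold=1.1130 ⇒ V=1.1130 continue
k=1: (k=1,j=0): S=131.6534, K−S=0.0000, hold=8.4639 ⇒ V=8.4639 continue | (k=1,j=1): S=151.5033, K−S=0.0000, hold=2.8878 ⇒ V=2.8878 continue
k=0: (k=0,j=0): S=141.2300, K−S=0.0000, hold=5.6977 ⇒ V=5.6977 continue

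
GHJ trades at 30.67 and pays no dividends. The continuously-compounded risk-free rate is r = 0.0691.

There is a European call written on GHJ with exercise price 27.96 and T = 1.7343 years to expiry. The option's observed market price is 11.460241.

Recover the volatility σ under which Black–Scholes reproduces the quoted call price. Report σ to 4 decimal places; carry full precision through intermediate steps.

At σ = 0.5781 the Black–Scholes value reproduces the quote:
σ√T = 0.5781·√1.7343 = 0.761316
d₁ = (ln(S/K) + (r+σ²/2)T) / (σ√T) = (ln(30.67/27.96) + (0.0691+0.5781²/2)·1.7343) / 0.761316 = (0.092510 + 0.409641) / 0.761316 = 0.659583
d₂ = d₁ − σ√T = 0.659583 − 0.761316 = -0.101733
e^{−rT} = 0.887062
N(d₁) = 0.745239,  N(d₂) = 0.459484
V = S·N(d₁) − K·e^{−rT}·N(d₂) = 22.856490 − 11.396249 = 11.460241 (the quoted price), and the Black–Scholes price is strictly increasing in σ, so σ is unique

sigma = 0.5781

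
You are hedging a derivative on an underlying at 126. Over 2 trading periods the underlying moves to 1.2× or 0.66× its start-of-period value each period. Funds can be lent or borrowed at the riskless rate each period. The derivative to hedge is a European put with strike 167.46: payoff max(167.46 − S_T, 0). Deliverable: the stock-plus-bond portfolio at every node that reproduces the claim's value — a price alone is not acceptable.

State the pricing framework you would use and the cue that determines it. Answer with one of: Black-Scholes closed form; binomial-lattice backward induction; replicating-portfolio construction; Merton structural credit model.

Key observation: the task asks for the hedge itself — share and bond holdings at every node of the 2-period tree on spot 126 with factors 1.2/0.66 — which is exactly what the replicating-portfolio construction produces.

framework: replicating-portfolio construction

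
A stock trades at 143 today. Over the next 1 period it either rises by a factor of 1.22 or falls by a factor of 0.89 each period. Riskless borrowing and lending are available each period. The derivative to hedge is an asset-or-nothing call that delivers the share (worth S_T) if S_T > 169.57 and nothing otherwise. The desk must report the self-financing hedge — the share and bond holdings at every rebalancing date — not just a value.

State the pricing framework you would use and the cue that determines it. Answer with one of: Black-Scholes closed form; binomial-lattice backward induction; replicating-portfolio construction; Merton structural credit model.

framework: replicating-portfolio construction

Key observation: a price alone would not answer the question — the per-node share/bond construction on the spot-143, 1.22/0.89 tree is required, and only the replicating-portfolio method yields it.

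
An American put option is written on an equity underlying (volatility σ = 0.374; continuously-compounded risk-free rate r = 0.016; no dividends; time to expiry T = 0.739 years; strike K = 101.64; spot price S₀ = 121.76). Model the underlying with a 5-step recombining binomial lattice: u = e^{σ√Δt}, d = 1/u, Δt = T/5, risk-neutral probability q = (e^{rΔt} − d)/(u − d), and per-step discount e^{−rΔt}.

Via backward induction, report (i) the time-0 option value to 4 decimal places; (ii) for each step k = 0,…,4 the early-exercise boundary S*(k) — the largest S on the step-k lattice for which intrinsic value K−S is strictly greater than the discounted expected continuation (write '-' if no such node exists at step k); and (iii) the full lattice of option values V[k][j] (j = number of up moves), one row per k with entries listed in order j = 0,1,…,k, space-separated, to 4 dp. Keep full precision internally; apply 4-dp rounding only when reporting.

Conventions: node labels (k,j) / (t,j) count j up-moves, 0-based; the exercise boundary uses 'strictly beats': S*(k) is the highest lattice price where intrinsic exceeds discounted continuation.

Δt=0.14780  u=1.15463  d=0.86608  q=0.47232  discount=0.99764
step 5 (expiry): payoffs max(K−S,0) = 42.3088 22.5409 0.0000 0.0000 0.0000 0.0000
step 4: (k=4,j=0): S=68.5058, K−S=33.1342, hold=32.8941 ⇒ V=33.1342 exercise | (k=4,j=1): S=91.3305, K−S=10.3095, hold=11.8663 ⇒ V=11.8663 continue | (k=4,j=2): S=121.7600, K−S=0.0000, hold=0.0000 ⇒ V=0.0000 continue | (k=4,j=3): S=162.3280, K−S=0.0000, hold=0.0000 ⇒ V=0.0000 continue | (k=4,j=4): S=216.4123, K−S=0.0000, hold=0.0000 ⇒ V=0.0000 continue  boundary S*=68.5058
step 3: (k=3,j=0): S=79.0991, K−S=22.5409, hold=23.0344 ⇒ V=23.0344 continue | (k=3,j=1): S=105.4533, K−S=0.0000, hold=6.2468 ⇒ V=6.2468 continue | (k=3,j=2): S=140.5882, K−S=0.0000, hold=0.0000 ⇒ V=0.0000 continue | (k=3,j=3): S=187.4294, K−S=0.0000, hold=0.0000 ⇒ V=0.0000 continue  boundary S*=-
step 2: (k=2,j=0): S=91.3305, K−S=10.3095, hold=15.0696 ⇒ V=15.0696 continue | (k=2,j=1): S=121.7600, K−S=0.0000, hold=3.2885 ⇒ V=3.2885 continue | (k=2,j=2): S=162.3280, K−S=0.0000, hold=0.0000 ⇒ V=0.0000 continue  boundary S*=-
step 1: (k=1,j=0): S=105.4533, K−S=0.0000, hold=9.4827 ⇒ V=9.4827 continue | (k=1,j=1): S=140.5882, K−S=0.0000, hold=1.7312 ⇒ V=1.7312 continue  boundary S*=-
step 0: (k=0,j=0): S=121.7600, K−S=0.0000, hold=5.8077 ⇒ V=5.8077 continue  boundary S*=-

price = 5.8077
boundary = - - - - 68.5058
tree:
5.8077
9.4827 1.7312
15.0696 3.2885 0.0000
23.0344 6.2468 0.0000 0.0000
33.1342 11.8663 0.0000 0.0000 0.0000
42.3088 22.5409 0.0000 0.0000 0.0000 0.0000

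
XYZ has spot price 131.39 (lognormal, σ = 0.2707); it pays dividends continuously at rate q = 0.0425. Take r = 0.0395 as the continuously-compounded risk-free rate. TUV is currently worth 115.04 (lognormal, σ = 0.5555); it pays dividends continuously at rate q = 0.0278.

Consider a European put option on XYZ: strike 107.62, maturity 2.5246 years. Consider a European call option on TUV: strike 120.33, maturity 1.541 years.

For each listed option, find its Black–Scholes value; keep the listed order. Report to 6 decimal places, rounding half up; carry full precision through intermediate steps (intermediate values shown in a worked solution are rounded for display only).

price(XYZ put K=107.62) = 9.796089
price(TUV call K=120.33) = 28.654192

[XYZ put K=107.62]
σ√T = 0.2707·√2.5246 = 0.430115
d₁ = (ln(S/K) + (r−q+σ²/2)T) / (σ√T) = (ln(131.39/107.62) + (0.0395−0.0425+0.2707²/2)·2.5246) / 0.430115 = (0.199563 + 0.084926) / 0.430115 = 0.661426
d₂ = d₁ − σ√T = 0.661426 − 0.430115 = 0.231311
e^{−rT} = 0.905089
e^{−qT} = 0.898260
N(−d₁) = 0.254170,  N(−d₂) = 0.408537
price = K·e^{−rT}·N(−d₂) − S·e^{−qT}·N(−d₁) = 39.793802 − 29.997713 = 9.796089
[TUV call K=120.33]
σ√T = 0.5555·√1.541 = 0.689581
d₁ = (ln(S/K) + (r−q+σ²/2)T) / (σ√T) = (ln(115.04/120.33) + (0.0395−0.0278+0.5555²/2)·1.541) / 0.689581 = (-0.044958 + 0.255791) / 0.689581 = 0.305740
d₂ = d₁ − σ√T = 0.305740 − 0.689581 = -0.383841
e^{−rT} = 0.940946
e^{−qT} = 0.958065
N(d₁) = 0.620099,  N(d₂) = 0.350548
price = S·e^{−qT}·N(d₁) − K·e^{−rT}·N(d₂) = 68.344672 − 39.690480 = 28.654192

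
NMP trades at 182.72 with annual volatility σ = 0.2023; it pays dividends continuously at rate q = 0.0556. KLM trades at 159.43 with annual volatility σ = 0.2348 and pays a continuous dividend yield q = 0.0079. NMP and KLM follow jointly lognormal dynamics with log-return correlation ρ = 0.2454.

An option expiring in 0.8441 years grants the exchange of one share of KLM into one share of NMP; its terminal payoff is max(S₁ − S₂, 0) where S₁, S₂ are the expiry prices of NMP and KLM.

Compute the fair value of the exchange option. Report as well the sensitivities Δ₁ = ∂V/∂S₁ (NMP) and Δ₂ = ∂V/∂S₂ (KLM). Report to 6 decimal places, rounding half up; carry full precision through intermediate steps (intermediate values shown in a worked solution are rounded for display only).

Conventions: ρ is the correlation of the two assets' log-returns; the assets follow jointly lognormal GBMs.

exchange price = 25.600157
Δ1 = 0.663667
Δ2 = -0.600044

σ_eff = √(σ₁² + σ₂² − 2ρσ₁σ₂) = √(0.2023² + 0.2348² − 2·0.2454·0.2023·0.2348) = 0.269710
d₁ = (ln(S₁/S₂) + (q₂ − q₁ + σ_eff²/2)T) / (σ_eff√T) = (ln(182.72/159.43) + (0.0079 − 0.0556 + 0.036372)·0.8441) / 0.247796 = 0.511663
d₂ = d₁ − σ_eff√T = 0.511663 − 0.247796 = 0.263867
N(d₁) = 0.695556,  N(d₂) = 0.604059
V = S₁·e^{−q₁T}·N(d₁) − S₂·e^{−q₂T}·N(d₂) = 121.265193 − 95.665036 = 25.600157
Key observation: pricing in KLM-units makes this a unit-strike call on the ratio S₁/S₂ — the risk-free rate cancels and cannot affect the value.
Δ₁ = e^{−q₁T}·N(d₁) = 0.663667;  Δ₂ = −e^{−q₂T}·N(d₂) = -0.600044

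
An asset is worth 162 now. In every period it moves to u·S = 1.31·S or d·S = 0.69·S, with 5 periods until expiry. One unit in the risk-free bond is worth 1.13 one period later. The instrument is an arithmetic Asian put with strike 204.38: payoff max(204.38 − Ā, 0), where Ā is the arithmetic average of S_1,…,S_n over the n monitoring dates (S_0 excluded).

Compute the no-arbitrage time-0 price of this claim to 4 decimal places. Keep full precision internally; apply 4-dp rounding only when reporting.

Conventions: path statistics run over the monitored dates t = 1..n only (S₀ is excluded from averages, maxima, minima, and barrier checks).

price = 12.8102

Risk-neutral up-probability p* = (R−d)/(u−d) = (1.13−0.69)/(1.31−0.69) = 0.7097; the claim prices as the p*-weighted sum of path payoffs discounted by R^5.
Enumerate all 2^5 = 32 price paths (U = up ×1.31, D = down ×0.69); each path with k up-moves has probability p*^k·(1−p*)^(5−k).
DDDDD: Ā=60.8369, payoff=143.5431, prob=0.002063
UDDDD: Ā=115.5020, payoff=88.8780, prob=0.005042
DUDDD: Ā=95.4140, payoff=108.9660, prob=0.005042
UUDDD: Ā=181.1484, payoff=23.2316, prob=0.012324
DDUDD: Ā=81.5533, payoff=122.8267, prob=0.005042
UDUDD: Ā=154.8331, payoff=49.5469, prob=0.012324
DUUDD: Ā=134.7451, payoff=69.6349, prob=0.012324
UUUDD: Ā=255.8204, payoff=0.0000, prob=0.030126
DDDUD: Ā=71.9894, payoff=132.3906, prob=0.005042
UDDUD: Ā=136.6755, payoff=67.7045, prob=0.012324
DUDUD: Ā=116.5875, payoff=87.7925, prob=0.012324
UUDUD: Ā=221.3473, payoff=0.0000, prob=0.030126
DDUUD: Ā=102.7268, payoff=101.6532, prob=0.012324
UDUUD: Ā=195.0321, payoff=9.3479, prob=0.030126
DUUUD: Ā=174.9441, payoff=29.4359, prob=0.030126
UUUUD: Ā=332.1402, payoff=0.0000, prob=0.073642
DDDDU: Ā=65.3903, payoff=138.9897, prob=0.005042
UDDDU: Ā=124.1468, payoff=80.2332, prob=0.012324
DUDDU: Ā=104.0588, payoff=100.3212, prob=0.012324
UUDDU: Ā=197.5610, payoff=6.8190, prob=0.030126
DDUDU: Ā=90.1981, payoff=114.1819, prob=0.012324
UDUDU: Ā=171.2457, payoff=33.1343, prob=0.030126
DUUDU: Ā=151.1577, payoff=53.2223, prob=0.030126
UUUDU: Ā=286.9805, payoff=0.0000, prob=0.073642
DDDUU: Ā=80.6342, payoff=123.7458, prob=0.012324
UDDUU: Ā=153.0881, payoff=51.2919, prob=0.030126
DUDUU: Ā=133.0001, payoff=71.3799, prob=0.030126
UUDUU: Ā=252.5075, payoff=0.0000, prob=0.073642
DDUUU: Ā=119.1394, payoff=85.2406, prob=0.030126
UDUUU: Ā=226.1922, payoff=0.0000, prob=0.073642
DUUUU: Ā=206.1042, payoff=0.0000, prob=0.073642
UUUUU: Ā=391.2993, payoff=0.0000, prob=0.180013
Price = Σ prob·payoff / R^5 = 23.602003 / 1.842435 = 12.8102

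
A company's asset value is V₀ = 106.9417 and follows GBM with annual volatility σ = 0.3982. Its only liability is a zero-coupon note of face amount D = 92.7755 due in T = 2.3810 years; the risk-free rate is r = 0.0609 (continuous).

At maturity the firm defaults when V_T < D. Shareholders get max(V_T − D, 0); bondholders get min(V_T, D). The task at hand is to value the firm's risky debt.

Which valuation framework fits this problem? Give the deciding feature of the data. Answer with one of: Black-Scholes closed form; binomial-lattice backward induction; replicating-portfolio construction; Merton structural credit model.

framework: Merton structural credit model

Key observation: the asked-for credit quantity lives on the firm's capital structure — asset value, asset volatility, debt face 92.7755 — which is the structural model's domain.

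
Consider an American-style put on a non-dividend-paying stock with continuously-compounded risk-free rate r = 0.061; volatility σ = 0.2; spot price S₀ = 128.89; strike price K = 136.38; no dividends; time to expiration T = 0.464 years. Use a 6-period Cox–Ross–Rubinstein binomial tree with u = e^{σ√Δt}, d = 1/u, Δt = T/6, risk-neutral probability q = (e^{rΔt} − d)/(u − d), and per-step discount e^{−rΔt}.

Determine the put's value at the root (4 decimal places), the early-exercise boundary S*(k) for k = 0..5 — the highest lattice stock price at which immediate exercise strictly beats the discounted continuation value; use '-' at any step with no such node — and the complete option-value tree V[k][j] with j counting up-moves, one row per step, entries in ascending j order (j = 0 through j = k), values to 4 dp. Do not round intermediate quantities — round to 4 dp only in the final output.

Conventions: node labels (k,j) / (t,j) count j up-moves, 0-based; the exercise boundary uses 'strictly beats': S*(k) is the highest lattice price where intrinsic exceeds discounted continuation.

params: Δt=0.07733 u=1.05719 d=0.94590 q=0.52859 e^(-rΔt)=0.99529
t_6 payoffs: 44.0607 33.1986 21.0585 7.4900 0.0000 0.0000 0.0000
t_5: node(5,0) S=97.5993 payoff=38.7807 vs cont=38.1388 → 38.7807 [stop]  node(5,1) S=109.0827 payoff=27.2973 vs cont=26.6555 → 27.2973 [stop]  node(5,2) S=121.9171 payoff=14.4629 vs cont=13.8210 → 14.4629 [stop]  node(5,3) S=136.2617 payoff=0.1183 vs cont=3.5143 → 3.5143 [wait]  node(5,4) S=152.2940 payoff=0.0000 vs cont=0.0000 → 0.0000 [wait]  node(5,5) S=170.2126 payoff=0.0000 vs cont=0.0000 → 0.0000 [wait]  ⇒ S*(5)=121.9171
t_4: node(4,0) S=103.1814 payoff=33.1986 vs cont=32.5568 → 33.1986 [stop]  node(4,1) S=115.3215 payoff=21.0585 vs cont=20.4167 → 21.0585 [stop]  node(4,2) S=128.8900 payoff=7.4900 vs cont=8.6348 → 8.6348 [wait]  node(4,3) S=144.0549 payoff=0.0000 vs cont=1.6489 → 1.6489 [wait]  node(4,4) S=161.0042 payoff=0.0000 vs cont=0.0000 → 0.0000 [wait]  ⇒ S*(4)=115.3215
t_3: node(3,0) S=109.0827 payoff=27.2973 vs cont=26.6555 → 27.2973 [stop]  node(3,1) S=121.9171 payoff=14.4629 vs cont=14.4233 → 14.4629 [stop]  node(3,2) S=136.2617 payoff=0.1183 vs cont=4.9189 → 4.9189 [wait]  node(3,3) S=152.2940 payoff=0.0000 vs cont=0.7736 → 0.7736 [wait]  ⇒ S*(3)=121.9171
t_2: node(2,0) S=115.3215 payoff=21.0585 vs cont=20.4167 → 21.0585 [stop]  node(2,1) S=128.8900 payoff=7.4900 vs cont=9.3737 → 9.3737 [wait]  node(2,2) S=144.0549 payoff=0.0000 vs cont=2.7149 → 2.7149 [wait]  ⇒ S*(2)=115.3215
t_1: node(1,0) S=121.9171 payoff=14.4629 vs cont=14.8121 → 14.8121 [wait]  node(1,1) S=136.2617 payoff=0.1183 vs cont=5.8264 → 5.8264 [wait]  ⇒ S*(1)=-
t_0: node(0,0) S=128.8900 payoff=7.4900 vs cont=10.0150 → 10.0150 [wait]  ⇒ S*(0)=-

price = 10.0150
boundary = - - 115.3215 121.9171 115.3215 121.9171
tree:
10.0150
14.8121 5.8264
21.0585 9.3737 2.7149
27.2973 14.4629 4.9189 0.7736
33.1986 21.0585 8.6348 1.6489 0.0000
38.7807 27.2973 14.4629 3.5143 0.0000 0.0000
44.0607 33.1986 21.0585 7.4900 0.0000 0.0000 0.0000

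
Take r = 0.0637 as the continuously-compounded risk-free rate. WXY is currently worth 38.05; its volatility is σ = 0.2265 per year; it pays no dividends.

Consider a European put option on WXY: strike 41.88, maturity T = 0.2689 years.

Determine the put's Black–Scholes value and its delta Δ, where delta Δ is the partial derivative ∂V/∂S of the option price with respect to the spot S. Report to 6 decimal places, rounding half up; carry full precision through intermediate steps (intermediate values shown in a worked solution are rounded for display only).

σ√T = 0.2265·√0.2689 = 0.117453
d₁ = (ln(S/K) + (r+σ²/2)T) / (σ√T) = (ln(38.05/41.88) + (0.0637+0.2265²/2)·0.2689) / 0.117453 = (-0.095907 + 0.024027) / 0.117453 = -0.611997
d₂ = d₁ − σ√T = -0.611997 − 0.117453 = -0.729450
e^{−rT} = 0.983017
N(−d₁) = 0.729730,  N(−d₂) = 0.767137
Put price V = K·e^{−rT}·N(−d₂) − S·N(−d₁) = 31.582058 − 27.766230 = 3.815829
Δ = −N(−d₁) = -0.729730

price = 3.815829
Δ = -0.729730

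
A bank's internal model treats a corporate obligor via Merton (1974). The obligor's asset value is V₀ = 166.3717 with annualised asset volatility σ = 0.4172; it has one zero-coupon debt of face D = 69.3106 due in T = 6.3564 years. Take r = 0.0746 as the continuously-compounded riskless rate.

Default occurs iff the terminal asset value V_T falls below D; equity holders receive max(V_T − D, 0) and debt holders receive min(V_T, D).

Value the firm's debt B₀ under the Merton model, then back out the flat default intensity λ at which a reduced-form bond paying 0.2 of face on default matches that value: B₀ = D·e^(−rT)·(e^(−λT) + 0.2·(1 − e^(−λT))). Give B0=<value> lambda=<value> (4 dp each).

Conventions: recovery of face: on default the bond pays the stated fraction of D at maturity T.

B0=39.3152 lambda=0.0185

Work the structural quantities from V₀ = 166.3717 against face 69.3106:
d₁ = [ln(V₀/D) + (r + σ²/2)T] / (σ√T)
   = [ln(166.3717/69.3106) + (0.0746 + 0.5·0.4172²)·6.3564] / (0.4172·√6.3564)
   = [0.875627 + 1.027372] / 1.051841 = 1.809208
d₂ = d₁ − σ√T = 1.809208 − 1.051841 = 0.757367
N(d₁) = 0.964791,  N(d₂) = 0.775585,  e^(−rT) = 0.622391
E₀ = V₀·N(d₁) − D·e^(−rT)·N(d₂)
   = 166.3717·0.964791 − 69.3106·0.622391·0.775585 = 127.056465
B₀ = V₀ − E₀ = 166.3717 − 127.056465 = 39.315235
e^(−λT) = (B₀·e^(rT)/D − 0.2)/(1 − 0.2) = (39.3152·1.606708/69.3106 − 0.2)/0.8 = 0.88922061
λ = −ln(0.88922061)/6.3564 = 0.018471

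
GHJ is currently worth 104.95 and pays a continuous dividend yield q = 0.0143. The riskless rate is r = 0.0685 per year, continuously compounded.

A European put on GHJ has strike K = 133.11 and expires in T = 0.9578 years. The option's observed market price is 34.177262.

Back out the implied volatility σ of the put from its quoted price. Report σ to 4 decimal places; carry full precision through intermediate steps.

At σ = 0.5006 the Black–Scholes value reproduces the quote:
σ√T = 0.5006·√0.9578 = 0.489923
d₁ = (ln(S/K) + (r−q+σ²/2)T) / (σ√T) = (ln(104.95/133.11) + (0.0685−0.0143+0.5006²/2)·0.9578) / 0.489923 = (-0.237692 + 0.171925) / 0.489923 = -0.134238
d₂ = d₁ − σ√T = -0.134238 − 0.489923 = -0.624162
e^{−rT} = 0.936497
e^{−qT} = 0.986397
N(−d₁) = 0.553393,  N(−d₂) = 0.733739
V = K·e^{−rT}·N(−d₂) − S·e^{−qT}·N(−d₁) = 91.465801 − 57.288538 = 34.177262 (the quoted price), and the Black–Scholes price is strictly increasing in σ, so σ is unique

sigma = 0.5006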